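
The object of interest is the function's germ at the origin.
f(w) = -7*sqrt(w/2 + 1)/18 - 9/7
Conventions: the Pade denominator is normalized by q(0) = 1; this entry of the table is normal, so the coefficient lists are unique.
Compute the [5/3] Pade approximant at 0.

The Pade approximant has numerator coefficients [-211/126, -6089/4032, -853/2016, -305/8064, -35/73728, 7/1179648]; denominator coefficients [1, 27/32, 27/128, 15/1024].

Taylor coefficients needed (expand at 0): a_0 = -211/126, a_1 = -7/72, a_2 = 7/576, a_3 = -7/2304, a_4 = 35/36864, a_5 = -49/147456, a_6 = 49/393216, a_7 = -77/1572864, a_8 = 1001/50331648.
Write the denominator as Q(w) = 1 + q1*w + q2*w^2 + q3*w^3. Requiring Q*f - P = O(w^9) with deg P <= 5 kills the coefficients of w^6..w^8 in Q*f:
  w^6: a_6 + q1*a_5 + q2*a_4 + q3*a_3 = 0, i.e. 49/393216 + (-49/147456)*q1 + (35/36864)*q2 + (-7/2304)*q3 = 0.
  w^7: a_7 + q1*a_6 + q2*a_5 + q3*a_4 = 0, i.e. -77/1572864 + (49/393216)*q1 + (-49/147456)*q2 + (35/36864)*q3 = 0.
  w^8: a_8 + q1*a_7 + q2*a_6 + q3*a_5 = 0, i.e. 1001/50331648 + (-77/1572864)*q1 + (49/393216)*q2 + (-49/147456)*q3 = 0.
Solving this linear system: q1 = 27/32, q2 = 27/128, q3 = 15/1024.
The numerator is Q*f truncated at degree 5: P0 = a_0 = -211/126; P1 = a_1 + q1*a_0 = -6089/4032; P2 = a_2 + q1*a_1 + q2*a_0 = -853/2016; P3 = a_3 + q1*a_2 + q2*a_1 + q3*a_0 = -305/8064; P4 = a_4 + q1*a_3 + q2*a_2 + q3*a_1 = -35/73728; P5 = a_5 + q1*a_4 + q2*a_3 + q3*a_2 = 7/1179648.


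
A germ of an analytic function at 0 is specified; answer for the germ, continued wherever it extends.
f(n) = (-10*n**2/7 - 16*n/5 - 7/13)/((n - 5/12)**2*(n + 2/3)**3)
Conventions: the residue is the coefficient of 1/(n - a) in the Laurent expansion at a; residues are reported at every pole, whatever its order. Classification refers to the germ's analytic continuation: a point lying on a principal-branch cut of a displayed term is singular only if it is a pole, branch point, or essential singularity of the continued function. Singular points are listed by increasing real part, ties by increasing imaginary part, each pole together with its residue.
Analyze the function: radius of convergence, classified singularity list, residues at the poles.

Denominator factor (n - 5/12)^2: pole of order 2 at 5/12, modulus 5/12.
Denominator factor (n + 2/3)^3: pole of order 3 at -2/3, modulus 2/3.
The radius of convergence is the smallest modulus among the singular points: 5/12.
At the order-3 pole -2/3 set g(n) = (n - (-2/3))^3*f(n) = (-10*n**2/7 - 16*n/5 - 7/13)/(n - 5/12)**2.
Order-3 pole: residue = g''(a)/2; g''(-2/3) = -30249792/12995255, so the residue is -15124896/12995255.
At the order-2 pole 5/12 set g(n) = (n - (5/12))^2*f(n) = (-10*n**2/7 - 16*n/5 - 7/13)/(n + 2/3)**3.
Order-2 pole: residue = g'(a); g'(5/12) = 15124896/12995255, so the residue is 15124896/12995255.
List the singular points by increasing real part (a conjugate pair: the negative imaginary part first).

Radius of convergence at 0: 5/12.
At -2/3: a pole of order 3; residue -15124896/12995255.
At 5/12: a pole of order 2; residue 15124896/12995255.


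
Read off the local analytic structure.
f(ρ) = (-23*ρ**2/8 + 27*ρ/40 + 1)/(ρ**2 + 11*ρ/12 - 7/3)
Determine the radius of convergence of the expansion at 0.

The radius of convergence is -11/24 + (1/24)*sqrt(1465).

Denominator factor (ρ**2 + 11*ρ/12 - 7/3): discriminant 1465/144, real irrational roots -11/24 + (1/24)*sqrt(1465) and -11/24 - (1/24)*sqrt(1465); poles of order 1, moduli -11/24 + (1/24)*sqrt(1465) and 11/24 + (1/24)*sqrt(1465).
The radius of convergence is the smallest modulus among the singular points: -11/24 + (1/24)*sqrt(1465).


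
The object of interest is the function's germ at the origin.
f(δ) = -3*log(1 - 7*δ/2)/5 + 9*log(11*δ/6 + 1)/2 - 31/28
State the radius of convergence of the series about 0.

The radius of convergence is 2/7.

Branch term (-3/5)*log(1 - δ/(2/7)): its argument vanishes at δ = 2/7, a logarithmic branch point, modulus 2/7.
Branch term (9/2)*log(1 - δ/(-6/11)): its argument vanishes at δ = -6/11, a logarithmic branch point, modulus 6/11.
The radius of convergence is the smallest modulus among the singular points: 2/7.


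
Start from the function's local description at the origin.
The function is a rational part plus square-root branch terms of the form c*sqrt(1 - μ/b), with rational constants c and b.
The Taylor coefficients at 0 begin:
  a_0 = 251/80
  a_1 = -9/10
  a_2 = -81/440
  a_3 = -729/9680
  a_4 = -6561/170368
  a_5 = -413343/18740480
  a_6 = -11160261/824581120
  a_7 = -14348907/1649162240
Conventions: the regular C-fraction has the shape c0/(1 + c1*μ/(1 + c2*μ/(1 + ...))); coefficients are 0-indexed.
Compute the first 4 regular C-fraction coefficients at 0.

Taylor coefficients (read off): a_0 = 251/80, a_1 = -9/10, a_2 = -81/440, a_3 = -729/9680.
c0 = a_0 = 251/80. Peel one level at a time: if S = 1 + c*μ/S' with S'(0) = 1, then c is the μ-coefficient of S and S' = c*μ/(S - 1).
S_1 = c0/f = 1 + (72/251)*μ + (97686/693011)*μ^2 + ...; c1 = 72/251.
S_2 = c1*μ/(S_1 - 1) = 1 + (-5427/11044)*μ + (-81/1936)*μ^2 + ...; c2 = -5427/11044.
S_3 = c2*μ/(S_2 - 1) = 1 + (-251/2948)*μ + ...; c3 = -251/2948.

The regular C-fraction coefficients are [251/80, 72/251, -5427/11044, -251/2948].


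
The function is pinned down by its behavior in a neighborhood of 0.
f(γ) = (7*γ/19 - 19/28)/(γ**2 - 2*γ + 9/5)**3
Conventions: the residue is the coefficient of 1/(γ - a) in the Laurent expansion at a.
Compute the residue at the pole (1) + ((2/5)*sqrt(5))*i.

The residue is ((12375/272384)*sqrt(5))*i.

The factor γ**2 - 2*γ + 9/5 splits as (γ - a)(γ - a') with a = (1) + ((2/5)*sqrt(5))*i, a' = (1) - ((2/5)*sqrt(5))*i. At the order-3 pole a set g(γ) = (γ - a)^3*f(γ) = [7*γ/19 - 19/28] / (γ - a')^3.
Order-3 pole: residue = g''(a)/2; g''((1) + ((2/5)*sqrt(5))*i) = ((12375/136192)*sqrt(5))*i, so the residue is ((12375/272384)*sqrt(5))*i.


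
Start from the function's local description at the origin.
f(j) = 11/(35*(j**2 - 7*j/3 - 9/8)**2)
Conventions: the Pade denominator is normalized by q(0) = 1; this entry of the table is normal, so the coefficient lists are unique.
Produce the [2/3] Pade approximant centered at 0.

Taylor coefficients needed (expand at 0): a_0 = 704/2835, a_1 = -11264/10935, a_2 = 2511872/688905, a_3 = -92545024/7971615, a_4 = 52671680512/1506635235, a_5 = -196534992896/1937102445.
Write the denominator as Q(j) = 1 + q1*j + q2*j^2 + q3*j^3. Requiring Q*f - P = O(j^6) with deg P <= 2 kills the coefficients of j^3..j^5 in Q*f:
  j^3: a_3 + q1*a_2 + q2*a_1 + q3*a_0 = 0, i.e. -92545024/7971615 + (2511872/688905)*q1 + (-11264/10935)*q2 + (704/2835)*q3 = 0.
  j^4: a_4 + q1*a_3 + q2*a_2 + q3*a_1 = 0, i.e. 52671680512/1506635235 + (-92545024/7971615)*q1 + (2511872/688905)*q2 + (-11264/10935)*q3 = 0.
  j^5: a_5 + q1*a_4 + q2*a_3 + q3*a_2 = 0, i.e. -196534992896/1937102445 + (52671680512/1506635235)*q1 + (-92545024/7971615)*q2 + (2511872/688905)*q3 = 0.
Solving this linear system: q1 = 26488/6021, q2 = 588412/162567, q3 = -460096/162567.
The numerator is Q*f truncated at degree 2: P0 = a_0 = 704/2835; P1 = a_1 + q1*a_0 = 5632/90315; P2 = a_2 + q1*a_1 + q2*a_0 = 2816/210735.

The Pade approximant has numerator coefficients [704/2835, 5632/90315, 2816/210735]; denominator coefficients [1, 26488/6021, 588412/162567, -460096/162567].


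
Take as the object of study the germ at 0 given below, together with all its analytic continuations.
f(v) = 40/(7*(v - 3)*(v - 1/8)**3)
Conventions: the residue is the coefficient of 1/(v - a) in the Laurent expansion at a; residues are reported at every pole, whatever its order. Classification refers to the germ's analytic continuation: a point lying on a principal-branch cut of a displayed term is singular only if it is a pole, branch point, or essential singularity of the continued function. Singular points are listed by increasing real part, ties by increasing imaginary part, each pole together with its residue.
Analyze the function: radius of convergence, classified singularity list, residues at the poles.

Radius of convergence at 0: 1/8.
At 1/8: a pole of order 3; residue -20480/85169.
At 3: a pole of order 1; residue 20480/85169.

Denominator factor (v - 3): pole of order 1 at 3, modulus 3.
Denominator factor (v - 1/8)^3: pole of order 3 at 1/8, modulus 1/8.
The radius of convergence is the smallest modulus among the singular points: 1/8.
At the order-3 pole 1/8 set g(v) = (v - (1/8))^3*f(v) = 40/(7*(v - 3)).
Order-3 pole: residue = g''(a)/2; g''(1/8) = -40960/85169, so the residue is -20480/85169.
At the order-1 pole 3 set g(v) = (v - (3))*f(v) = 40/(7*(v - 1/8)**3).
Simple pole: residue = g(a) at a = 3, which is 20480/85169.
List the singular points by increasing real part (a conjugate pair: the negative imaginary part first).


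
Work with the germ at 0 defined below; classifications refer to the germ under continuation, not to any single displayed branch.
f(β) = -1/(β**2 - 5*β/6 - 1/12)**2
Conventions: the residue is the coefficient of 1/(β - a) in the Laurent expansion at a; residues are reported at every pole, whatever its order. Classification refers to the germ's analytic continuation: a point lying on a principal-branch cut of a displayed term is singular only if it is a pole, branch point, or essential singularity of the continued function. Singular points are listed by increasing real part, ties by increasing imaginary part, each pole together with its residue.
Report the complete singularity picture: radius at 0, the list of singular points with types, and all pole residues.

Radius of convergence at 0: -5/12 + (1/12)*sqrt(37).
At 5/12 - (1/12)*sqrt(37): a pole of order 2; residue -(432/1369)*sqrt(37).
At 5/12 + (1/12)*sqrt(37): a pole of order 2; residue (432/1369)*sqrt(37).

Denominator factor (β**2 - 5*β/6 - 1/12)^2: discriminant 37/36, real irrational roots 5/12 + (1/12)*sqrt(37) and 5/12 - (1/12)*sqrt(37); poles of order 2, moduli 5/12 + (1/12)*sqrt(37) and -5/12 + (1/12)*sqrt(37).
The radius of convergence is the smallest modulus among the singular points: -5/12 + (1/12)*sqrt(37).
The factor β**2 - 5*β/6 - 1/12 splits as (β - a)(β - a') with a = 5/12 - (1/12)*sqrt(37), a' = 5/12 + (1/12)*sqrt(37). At the order-2 pole a set g(β) = (β - a)^2*f(β) = [-1] / (β - a')^2.
Order-2 pole: residue = g'(a); g'(5/12 - (1/12)*sqrt(37)) = -(432/1369)*sqrt(37), so the residue is -(432/1369)*sqrt(37).
The factor β**2 - 5*β/6 - 1/12 splits as (β - a)(β - a') with a = 5/12 + (1/12)*sqrt(37), a' = 5/12 - (1/12)*sqrt(37). At the order-2 pole a set g(β) = (β - a)^2*f(β) = [-1] / (β - a')^2.
Order-2 pole: residue = g'(a); g'(5/12 + (1/12)*sqrt(37)) = (432/1369)*sqrt(37), so the residue is (432/1369)*sqrt(37).
List the singular points by increasing real part (a conjugate pair: the negative imaginary part first).


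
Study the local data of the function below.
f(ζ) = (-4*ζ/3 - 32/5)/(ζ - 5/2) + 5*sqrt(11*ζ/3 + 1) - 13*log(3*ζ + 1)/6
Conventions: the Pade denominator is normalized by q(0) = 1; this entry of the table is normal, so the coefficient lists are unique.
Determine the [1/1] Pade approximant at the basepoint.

Taylor coefficients needed (expand at 0): a_0 = 189/25, a_1 = 528/125, a_2 = 88657/45000.
Write the denominator as Q(ζ) = 1 + q1*ζ. Requiring Q*f - P = O(ζ^3) with deg P <= 1 kills the coefficients of ζ^2..ζ^2 in Q*f:
  ζ^2: a_2 + q1*a_1 = 0, i.e. 88657/45000 + (528/125)*q1 = 0.
Solving this linear system: q1 = -88657/190080.
The numerator is Q*f truncated at degree 1: P0 = a_0 = 189/25; P1 = a_1 + q1*a_0 = 4913/7040.

The Pade approximant has numerator coefficients [189/25, 4913/7040]; denominator coefficients [1, -88657/190080].


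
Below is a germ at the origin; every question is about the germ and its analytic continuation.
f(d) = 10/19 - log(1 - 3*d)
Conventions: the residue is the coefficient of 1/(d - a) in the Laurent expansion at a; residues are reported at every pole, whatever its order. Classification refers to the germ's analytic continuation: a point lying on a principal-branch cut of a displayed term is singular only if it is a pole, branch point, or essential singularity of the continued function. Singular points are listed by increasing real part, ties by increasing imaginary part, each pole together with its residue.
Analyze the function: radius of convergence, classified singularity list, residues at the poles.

Radius of convergence at 0: 1/3.
At 1/3: a logarithmic branch point.

Branch term (-1)*log(1 - d/(1/3)): its argument vanishes at d = 1/3, a logarithmic branch point, modulus 1/3.
The radius of convergence is the smallest modulus among the singular points: 1/3.


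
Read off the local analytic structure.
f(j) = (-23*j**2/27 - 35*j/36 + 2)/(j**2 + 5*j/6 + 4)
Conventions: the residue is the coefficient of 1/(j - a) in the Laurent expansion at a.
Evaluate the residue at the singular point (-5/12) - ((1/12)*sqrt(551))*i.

The factor j**2 + 5*j/6 + 4 splits as (j - a)(j - a') with a = (-5/12) - ((1/12)*sqrt(551))*i, a' = (-5/12) + ((1/12)*sqrt(551))*i. At the order-1 pole a set g(j) = (j - a)*f(j) = [-23*j**2/27 - 35*j/36 + 2] / (j - a').
Simple pole: residue = g(a) at a = (-5/12) - ((1/12)*sqrt(551))*i, which is (-85/648) + ((21449/357048)*sqrt(551))*i.

The residue is (-85/648) + ((21449/357048)*sqrt(551))*i.


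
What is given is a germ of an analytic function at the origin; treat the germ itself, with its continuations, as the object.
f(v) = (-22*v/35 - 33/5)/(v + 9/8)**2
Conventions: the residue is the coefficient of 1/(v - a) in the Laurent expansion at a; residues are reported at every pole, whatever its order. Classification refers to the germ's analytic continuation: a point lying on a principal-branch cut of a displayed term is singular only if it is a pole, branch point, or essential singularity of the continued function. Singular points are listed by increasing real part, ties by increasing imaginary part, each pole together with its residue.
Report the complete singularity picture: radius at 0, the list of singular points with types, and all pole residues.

Radius of convergence at 0: 9/8.
At -9/8: a pole of order 2; residue -22/35.

Denominator factor (v + 9/8)^2: pole of order 2 at -9/8, modulus 9/8.
The radius of convergence is the smallest modulus among the singular points: 9/8.
At the order-2 pole -9/8 set g(v) = (v - (-9/8))^2*f(v) = -22*v/35 - 33/5.
Order-2 pole: residue = g'(a); g'(-9/8) = -22/35, so the residue is -22/35.


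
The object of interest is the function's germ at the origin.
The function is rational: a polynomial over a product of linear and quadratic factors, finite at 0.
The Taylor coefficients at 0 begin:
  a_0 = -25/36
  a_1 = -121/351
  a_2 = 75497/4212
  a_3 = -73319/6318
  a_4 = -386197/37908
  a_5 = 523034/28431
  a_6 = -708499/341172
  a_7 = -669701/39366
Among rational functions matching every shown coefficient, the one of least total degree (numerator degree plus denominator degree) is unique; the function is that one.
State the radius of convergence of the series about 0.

No rational of total degree below 4 reproduces all 8 coefficients; solving the [2/2] Pade equations on them gives f(d) = (17*d**2 - 21*d/26 - 25/36)/(d**2 + 2*d/3 + 1), whose expansion matches every shown term.
Denominator factor (d**2 + 2*d/3 + 1): discriminant -32/9, complex-conjugate roots (-1/3) + ((2/3)*sqrt(2))*i and (-1/3) - ((2/3)*sqrt(2))*i; poles of order 1, moduli 1 and 1.
The radius of convergence is the smallest modulus among the singular points: 1.

The radius of convergence is 1.


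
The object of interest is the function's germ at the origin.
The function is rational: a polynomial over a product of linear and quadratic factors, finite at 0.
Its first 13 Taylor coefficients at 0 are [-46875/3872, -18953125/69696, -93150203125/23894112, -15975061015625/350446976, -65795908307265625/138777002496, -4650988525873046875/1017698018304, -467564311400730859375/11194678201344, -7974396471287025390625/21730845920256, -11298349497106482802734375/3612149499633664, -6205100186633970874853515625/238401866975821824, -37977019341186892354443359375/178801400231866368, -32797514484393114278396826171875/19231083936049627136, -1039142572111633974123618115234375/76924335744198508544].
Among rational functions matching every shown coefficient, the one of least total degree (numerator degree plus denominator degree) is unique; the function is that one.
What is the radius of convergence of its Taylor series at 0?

The radius of convergence is 3/4 - (1/20)*sqrt(145).

No rational of total degree below 11 reproduces all 13 coefficients; solving the [2/9] Pade equations on them gives f(k) = (18*k**2/17 - 13*k/9 + 33/32)/((k - 11/5)**3*(k**2 - 3*k/2 + 1/5)**3), whose expansion matches every shown term.
Denominator factor (k - 11/5)^3: pole of order 3 at 11/5, modulus 11/5.
Denominator factor (k**2 - 3*k/2 + 1/5)^3: discriminant 29/20, real irrational roots 3/4 + (1/20)*sqrt(145) and 3/4 - (1/20)*sqrt(145); poles of order 3, moduli 3/4 + (1/20)*sqrt(145) and 3/4 - (1/20)*sqrt(145).
The radius of convergence is the smallest modulus among the singular points: 3/4 - (1/20)*sqrt(145).


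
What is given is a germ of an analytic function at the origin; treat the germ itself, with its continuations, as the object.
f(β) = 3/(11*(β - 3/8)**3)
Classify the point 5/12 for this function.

The point is a regular point.

Denominator factors: β - 3/8 = 1/24 at β = 5/12 — none vanishes.
So the germ continues analytically to 5/12.


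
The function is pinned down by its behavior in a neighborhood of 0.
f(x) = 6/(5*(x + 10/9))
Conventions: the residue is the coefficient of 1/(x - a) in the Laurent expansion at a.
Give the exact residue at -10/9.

At the order-1 pole -10/9 set g(x) = (x - (-10/9))*f(x) = 6/5.
Simple pole: residue = g(a) at a = -10/9, which is 6/5.

The residue is 6/5.


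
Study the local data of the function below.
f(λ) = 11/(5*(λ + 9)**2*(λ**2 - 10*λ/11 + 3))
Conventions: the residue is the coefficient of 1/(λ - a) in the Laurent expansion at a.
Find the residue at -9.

At the order-2 pole -9 set g(λ) = (λ - (-9))^2*f(λ) = 11/(5*(λ**2 - 10*λ/11 + 3)).
Order-2 pole: residue = g'(a); g'(-9) = 484/98865, so the residue is 484/98865.

The residue is 484/98865.


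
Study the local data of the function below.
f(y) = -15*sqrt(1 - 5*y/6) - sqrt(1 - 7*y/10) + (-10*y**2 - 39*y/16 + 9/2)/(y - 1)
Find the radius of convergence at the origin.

The radius of convergence is 1.

Denominator factor (y - 1): pole of order 1 at 1, modulus 1.
Branch term (-1)*sqrt(1 - y/(10/7)): its argument vanishes at y = 10/7, a square-root branch point, modulus 10/7.
Branch term (-15)*sqrt(1 - y/(6/5)): its argument vanishes at y = 6/5, a square-root branch point, modulus 6/5.
The radius of convergence is the smallest modulus among the singular points: 1.


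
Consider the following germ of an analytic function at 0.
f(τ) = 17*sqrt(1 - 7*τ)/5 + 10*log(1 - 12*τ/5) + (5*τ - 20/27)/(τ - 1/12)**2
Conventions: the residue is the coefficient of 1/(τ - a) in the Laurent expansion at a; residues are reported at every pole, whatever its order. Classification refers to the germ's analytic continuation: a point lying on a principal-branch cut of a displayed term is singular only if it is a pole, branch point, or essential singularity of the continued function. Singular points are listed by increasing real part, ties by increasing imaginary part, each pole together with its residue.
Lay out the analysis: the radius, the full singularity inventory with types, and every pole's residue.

Denominator factor (τ - 1/12)^2: pole of order 2 at 1/12, modulus 1/12.
Branch term (10)*log(1 - τ/(5/12)): its argument vanishes at τ = 5/12, a logarithmic branch point, modulus 5/12.
Branch term (17/5)*sqrt(1 - τ/(1/7)): its argument vanishes at τ = 1/7, a square-root branch point, modulus 1/7.
The radius of convergence is the smallest modulus among the singular points: 1/12.
The branch terms are analytic at 1/12 and contribute nothing to the residue; only the rational part matters.
At the order-2 pole 1/12 set g(τ) = (τ - (1/12))^2*(rational part) = 5*τ - 20/27.
Order-2 pole: residue = g'(a); g'(1/12) = 5, so the residue is 5.
List the singular points by increasing real part (a conjugate pair: the negative imaginary part first).

Radius of convergence at 0: 1/12.
At 1/12: a pole of order 2; residue 5.
At 1/7: an algebraic (square-root) branch point.
At 5/12: a logarithmic branch point.


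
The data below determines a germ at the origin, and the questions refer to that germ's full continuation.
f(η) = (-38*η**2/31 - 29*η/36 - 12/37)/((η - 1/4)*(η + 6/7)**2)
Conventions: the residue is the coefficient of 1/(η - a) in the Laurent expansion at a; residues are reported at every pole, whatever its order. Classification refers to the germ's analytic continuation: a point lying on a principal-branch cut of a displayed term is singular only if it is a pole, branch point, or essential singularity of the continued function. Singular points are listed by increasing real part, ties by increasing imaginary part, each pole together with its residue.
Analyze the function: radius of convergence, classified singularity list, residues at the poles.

Radius of convergence at 0: 1/4.
At -6/7: a pole of order 2; residue -7285729/9920403.
At 1/4: a pole of order 1; residue -4874765/9920403.

Denominator factor (η - 1/4): pole of order 1 at 1/4, modulus 1/4.
Denominator factor (η + 6/7)^2: pole of order 2 at -6/7, modulus 6/7.
The radius of convergence is the smallest modulus among the singular points: 1/4.
At the order-2 pole -6/7 set g(η) = (η - (-6/7))^2*f(η) = (-38*η**2/31 - 29*η/36 - 12/37)/(η - 1/4).
Order-2 pole: residue = g'(a); g'(-6/7) = -7285729/9920403, so the residue is -7285729/9920403.
At the order-1 pole 1/4 set g(η) = (η - (1/4))*f(η) = (-38*η**2/31 - 29*η/36 - 12/37)/(η + 6/7)**2.
Simple pole: residue = g(a) at a = 1/4, which is -4874765/9920403.
List the singular points by increasing real part (a conjugate pair: the negative imaginary part first).


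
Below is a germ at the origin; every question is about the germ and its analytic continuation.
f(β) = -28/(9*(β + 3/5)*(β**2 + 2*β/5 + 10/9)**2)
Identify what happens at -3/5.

The point is a pole of order 1.

The denominator factor β + 3/5 vanishes at -3/5 and appears to the power 1; the numerator there equals -28/9, nonzero, and no other factor vanishes.
Hence a pole whose order is the multiplicity, 1.


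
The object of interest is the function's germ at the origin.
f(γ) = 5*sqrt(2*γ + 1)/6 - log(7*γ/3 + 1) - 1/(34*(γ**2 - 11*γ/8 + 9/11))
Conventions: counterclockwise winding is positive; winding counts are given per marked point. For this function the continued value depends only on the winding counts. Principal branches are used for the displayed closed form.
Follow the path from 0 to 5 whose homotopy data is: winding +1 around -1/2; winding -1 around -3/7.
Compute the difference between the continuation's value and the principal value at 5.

The rational part is single-valued and drops out of the difference; each branch term changes only by its own monodromy.
(5/6)*sqrt(1 - γ/(-1/2)): winding +1 is odd, the square root flips sign, contributing -2*(5/6)*sqrt(1 - (5)/(-1/2)) = -2*(5/6)*sqrt(11) = -(5/3)*sqrt(11).
(-1)*log(1 - γ/(-3/7)): each positive loop around -3/7 adds 2*pi*i to the log, so winding -1 contributes (-1)*(-1)*2*pi*i = (2)*pi*i.
Summing the contributions at γ = 5 gives (-(5/3)*sqrt(11)) + ((2)*pi)*i.

Continued minus principal equals (-(5/3)*sqrt(11)) + ((2)*pi)*i.


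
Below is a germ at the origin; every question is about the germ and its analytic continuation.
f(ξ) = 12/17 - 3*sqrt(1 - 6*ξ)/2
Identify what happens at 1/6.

The term (-3/2)*sqrt(1 - ξ/(1/6)) has argument 1 - 1/6/(1/6) = 0 at 1/6: a square-root (algebraic, two-sheeted) branch point; the remaining terms are analytic or single-valued there.

The point is an algebraic (square-root) branch point.


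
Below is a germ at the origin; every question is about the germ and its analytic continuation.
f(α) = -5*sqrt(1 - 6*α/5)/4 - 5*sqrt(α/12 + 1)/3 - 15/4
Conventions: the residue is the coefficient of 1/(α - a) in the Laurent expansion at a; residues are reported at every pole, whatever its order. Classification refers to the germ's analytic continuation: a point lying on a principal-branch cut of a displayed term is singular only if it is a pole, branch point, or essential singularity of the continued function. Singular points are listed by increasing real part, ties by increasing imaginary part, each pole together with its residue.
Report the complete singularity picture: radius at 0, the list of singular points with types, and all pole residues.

Radius of convergence at 0: 5/6.
At -12: an algebraic (square-root) branch point.
At 5/6: an algebraic (square-root) branch point.

Branch term (-5/3)*sqrt(1 - α/(-12)): its argument vanishes at α = -12, a square-root branch point, modulus 12.
Branch term (-5/4)*sqrt(1 - α/(5/6)): its argument vanishes at α = 5/6, a square-root branch point, modulus 5/6.
The radius of convergence is the smallest modulus among the singular points: 5/6.
List the singular points by increasing real part (a conjugate pair: the negative imaginary part first).


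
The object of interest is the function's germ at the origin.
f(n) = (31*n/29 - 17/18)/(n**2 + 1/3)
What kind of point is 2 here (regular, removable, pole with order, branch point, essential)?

Denominator factors: n**2 + 1/3 = 13/3 at n = 2 — none vanishes.
So the germ continues analytically to 2.

The point is a regular point.


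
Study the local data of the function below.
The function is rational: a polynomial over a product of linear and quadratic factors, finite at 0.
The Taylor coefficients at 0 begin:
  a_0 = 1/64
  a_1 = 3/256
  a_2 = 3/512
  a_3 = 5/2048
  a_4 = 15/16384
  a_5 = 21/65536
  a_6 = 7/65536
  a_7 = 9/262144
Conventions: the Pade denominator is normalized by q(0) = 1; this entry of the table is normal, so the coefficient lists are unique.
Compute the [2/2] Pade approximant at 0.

The Pade approximant has numerator coefficients [1/64, 1/512, 1/6144]; denominator coefficients [1, -5/8, 5/48].

Taylor coefficients needed (read off): a_0 = 1/64, a_1 = 3/256, a_2 = 3/512, a_3 = 5/2048, a_4 = 15/16384.
Write the denominator as Q(ζ) = 1 + q1*ζ + q2*ζ^2. Requiring Q*f - P = O(ζ^5) with deg P <= 2 kills the coefficients of ζ^3..ζ^4 in Q*f:
  ζ^3: a_3 + q1*a_2 + q2*a_1 = 0, i.e. 5/2048 + (3/512)*q1 + (3/256)*q2 = 0.
  ζ^4: a_4 + q1*a_3 + q2*a_2 = 0, i.e. 15/16384 + (5/2048)*q1 + (3/512)*q2 = 0.
Solving this linear system: q1 = -5/8, q2 = 5/48.
The numerator is Q*f truncated at degree 2: P0 = a_0 = 1/64; P1 = a_1 + q1*a_0 = 1/512; P2 = a_2 + q1*a_1 + q2*a_0 = 1/6144.


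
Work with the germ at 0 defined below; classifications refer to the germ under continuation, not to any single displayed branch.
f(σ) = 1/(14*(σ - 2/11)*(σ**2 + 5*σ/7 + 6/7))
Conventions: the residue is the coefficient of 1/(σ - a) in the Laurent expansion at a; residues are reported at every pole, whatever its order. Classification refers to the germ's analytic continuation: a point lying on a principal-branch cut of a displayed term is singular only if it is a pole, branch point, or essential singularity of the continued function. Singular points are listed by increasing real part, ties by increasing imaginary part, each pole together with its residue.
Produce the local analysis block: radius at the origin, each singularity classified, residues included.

Denominator factor (σ**2 + 5*σ/7 + 6/7): discriminant -143/49, complex-conjugate roots (-5/14) + ((1/14)*sqrt(143))*i and (-5/14) - ((1/14)*sqrt(143))*i; poles of order 1, moduli (1/7)*sqrt(42) and (1/7)*sqrt(42).
Denominator factor (σ - 2/11): pole of order 1 at 2/11, modulus 2/11.
The radius of convergence is the smallest modulus among the singular points: 2/11.
The factor σ**2 + 5*σ/7 + 6/7 splits as (σ - a)(σ - a') with a = (-5/14) - ((1/14)*sqrt(143))*i, a' = (-5/14) + ((1/14)*sqrt(143))*i. At the order-1 pole a set g(σ) = (σ - a)*f(σ) = [1/(14*(σ - 2/11))] / (σ - a').
Simple pole: residue = g(a) at a = (-5/14) - ((1/14)*sqrt(143))*i, which is (-121/3456) - ((83/44928)*sqrt(143))*i.
The factor σ**2 + 5*σ/7 + 6/7 splits as (σ - a)(σ - a') with a = (-5/14) + ((1/14)*sqrt(143))*i, a' = (-5/14) - ((1/14)*sqrt(143))*i. At the order-1 pole a set g(σ) = (σ - a)*f(σ) = [1/(14*(σ - 2/11))] / (σ - a').
Simple pole: residue = g(a) at a = (-5/14) + ((1/14)*sqrt(143))*i, which is (-121/3456) + ((83/44928)*sqrt(143))*i.
At the order-1 pole 2/11 set g(σ) = (σ - (2/11))*f(σ) = 1/(14*(σ**2 + 5*σ/7 + 6/7)).
Simple pole: residue = g(a) at a = 2/11, which is 121/1728.
List the singular points by increasing real part (a conjugate pair: the negative imaginary part first).

Radius of convergence at 0: 2/11.
At (-5/14) - ((1/14)*sqrt(143))*i: a pole of order 1; residue (-121/3456) - ((83/44928)*sqrt(143))*i.
At (-5/14) + ((1/14)*sqrt(143))*i: a pole of order 1; residue (-121/3456) + ((83/44928)*sqrt(143))*i.
At 2/11: a pole of order 1; residue 121/1728.


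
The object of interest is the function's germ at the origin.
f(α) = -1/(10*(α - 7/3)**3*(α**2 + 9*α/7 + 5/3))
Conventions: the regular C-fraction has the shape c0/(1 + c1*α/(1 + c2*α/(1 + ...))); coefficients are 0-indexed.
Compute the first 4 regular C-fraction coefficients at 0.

Taylor coefficients (expand at 0): a_0 = 81/17150, a_1 = 729/300125, a_2 = 10449/21008750, a_3 = 1379997/735306250.
c0 = a_0 = 81/17150. Peel one level at a time: if S = 1 + c*α/S' with S'(0) = 1, then c is the α-coefficient of S and S' = c*α/(S - 1).
S_1 = c0/f = 1 + (-18/35)*α + (39/245)*α^2 + ...; c1 = -18/35.
S_2 = c1*α/(S_1 - 1) = 1 + (13/42)*α + (-1289/1764)*α^2 + ...; c2 = 13/42.
S_3 = c2*α/(S_2 - 1) = 1 + (1289/546)*α + ...; c3 = 1289/546.

The regular C-fraction coefficients are [81/17150, -18/35, 13/42, 1289/546].


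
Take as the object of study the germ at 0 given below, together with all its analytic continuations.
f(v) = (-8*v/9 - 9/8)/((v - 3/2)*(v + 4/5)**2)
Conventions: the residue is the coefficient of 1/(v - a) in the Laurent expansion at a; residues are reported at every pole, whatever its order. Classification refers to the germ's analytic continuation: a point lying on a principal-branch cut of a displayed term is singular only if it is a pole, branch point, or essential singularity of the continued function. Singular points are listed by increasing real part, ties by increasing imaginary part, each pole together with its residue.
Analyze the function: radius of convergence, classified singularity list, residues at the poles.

Radius of convergence at 0: 4/5.
At -4/5: a pole of order 2; residue 1475/3174.
At 3/2: a pole of order 1; residue -1475/3174.

Denominator factor (v + 4/5)^2: pole of order 2 at -4/5, modulus 4/5.
Denominator factor (v - 3/2): pole of order 1 at 3/2, modulus 3/2.
The radius of convergence is the smallest modulus among the singular points: 4/5.
At the order-2 pole -4/5 set g(v) = (v - (-4/5))^2*f(v) = (-8*v/9 - 9/8)/(v - 3/2).
Order-2 pole: residue = g'(a); g'(-4/5) = 1475/3174, so the residue is 1475/3174.
At the order-1 pole 3/2 set g(v) = (v - (3/2))*f(v) = (-8*v/9 - 9/8)/(v + 4/5)**2.
Simple pole: residue = g(a) at a = 3/2, which is -1475/3174.
List the singular points by increasing real part (a conjugate pair: the negative imaginary part first).


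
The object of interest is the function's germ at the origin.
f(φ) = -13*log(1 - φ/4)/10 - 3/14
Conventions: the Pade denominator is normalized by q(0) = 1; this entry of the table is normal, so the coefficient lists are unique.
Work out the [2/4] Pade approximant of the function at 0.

The Pade approximant has numerator coefficients [-3/14, 9675227/24797360, -12287321/198378880]; denominator coefficients [1, -107739/354248, 147593/8501952, 2275/8501952, 47593/4080936960].

Taylor coefficients needed (expand at 0): a_0 = -3/14, a_1 = 13/40, a_2 = 13/320, a_3 = 13/1920, a_4 = 13/10240, a_5 = 13/51200, a_6 = 13/245760.
Write the denominator as Q(φ) = 1 + q1*φ + q2*φ^2 + q3*φ^3 + q4*φ^4. Requiring Q*f - P = O(φ^7) with deg P <= 2 kills the coefficients of φ^3..φ^6 in Q*f:
  φ^3: a_3 + q1*a_2 + q2*a_1 + q3*a_0 = 0, i.e. 13/1920 + (13/320)*q1 + (13/40)*q2 + (-3/14)*q3 = 0.
  φ^4: a_4 + q1*a_3 + q2*a_2 + q3*a_1 + q4*a_0 = 0, i.e. 13/10240 + (13/1920)*q1 + (13/320)*q2 + (13/40)*q3 + (-3/14)*q4 = 0.
  φ^5: a_5 + q1*a_4 + q2*a_3 + q3*a_2 + q4*a_1 = 0, i.e. 13/51200 + (13/10240)*q1 + (13/1920)*q2 + (13/320)*q3 + (13/40)*q4 = 0.
  φ^6: a_6 + q1*a_5 + q2*a_4 + q3*a_3 + q4*a_2 = 0, i.e. 13/245760 + (13/51200)*q1 + (13/10240)*q2 + (13/1920)*q3 + (13/320)*q4 = 0.
Solving this linear system: q1 = -107739/354248, q2 = 147593/8501952, q3 = 2275/8501952, q4 = 47593/4080936960.
The numerator is Q*f truncated at degree 2: P0 = a_0 = -3/14; P1 = a_1 + q1*a_0 = 9675227/24797360; P2 = a_2 + q1*a_1 + q2*a_0 = -12287321/198378880.


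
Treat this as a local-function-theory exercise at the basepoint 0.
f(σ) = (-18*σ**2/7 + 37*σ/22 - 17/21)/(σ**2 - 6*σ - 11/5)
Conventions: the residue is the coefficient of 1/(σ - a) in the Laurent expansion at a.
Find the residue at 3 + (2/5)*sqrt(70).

The residue is -2117/308 - (110203/129360)*sqrt(70).

The factor σ**2 - 6*σ - 11/5 splits as (σ - a)(σ - a') with a = 3 + (2/5)*sqrt(70), a' = 3 - (2/5)*sqrt(70). At the order-1 pole a set g(σ) = (σ - a)*f(σ) = [-18*σ**2/7 + 37*σ/22 - 17/21] / (σ - a').
Simple pole: residue = g(a) at a = 3 + (2/5)*sqrt(70), which is -2117/308 - (110203/129360)*sqrt(70).


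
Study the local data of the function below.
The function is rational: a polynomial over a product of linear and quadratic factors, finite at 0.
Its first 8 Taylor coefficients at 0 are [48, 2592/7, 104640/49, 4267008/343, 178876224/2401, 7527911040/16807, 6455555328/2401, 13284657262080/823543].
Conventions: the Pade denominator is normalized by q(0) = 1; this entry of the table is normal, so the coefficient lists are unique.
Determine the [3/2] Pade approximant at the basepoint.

Taylor coefficients needed (read off): a_0 = 48, a_1 = 2592/7, a_2 = 104640/49, a_3 = 4267008/343, a_4 = 178876224/2401, a_5 = 7527911040/16807.
Write the denominator as Q(τ) = 1 + q1*τ + q2*τ^2. Requiring Q*f - P = O(τ^6) with deg P <= 3 kills the coefficients of τ^4..τ^5 in Q*f:
  τ^4: a_4 + q1*a_3 + q2*a_2 = 0, i.e. 178876224/2401 + (4267008/343)*q1 + (104640/49)*q2 = 0.
  τ^5: a_5 + q1*a_4 + q2*a_3 = 0, i.e. 7527911040/16807 + (178876224/2401)*q1 + (4267008/343)*q2 = 0.
Solving this linear system: q1 = -221122074/32296691, q2 = 1129856757/226076837.
The numerator is Q*f truncated at degree 3: P0 = a_0 = 48; P1 = a_1 + q1*a_0 = 192163392/4613813; P2 = a_2 + q1*a_1 + q2*a_0 = -737263248/4613813; P3 = a_3 + q1*a_2 + q2*a_1 = -1523172384/4613813.

The Pade approximant has numerator coefficients [48, 192163392/4613813, -737263248/4613813, -1523172384/4613813]; denominator coefficients [1, -221122074/32296691, 1129856757/226076837].


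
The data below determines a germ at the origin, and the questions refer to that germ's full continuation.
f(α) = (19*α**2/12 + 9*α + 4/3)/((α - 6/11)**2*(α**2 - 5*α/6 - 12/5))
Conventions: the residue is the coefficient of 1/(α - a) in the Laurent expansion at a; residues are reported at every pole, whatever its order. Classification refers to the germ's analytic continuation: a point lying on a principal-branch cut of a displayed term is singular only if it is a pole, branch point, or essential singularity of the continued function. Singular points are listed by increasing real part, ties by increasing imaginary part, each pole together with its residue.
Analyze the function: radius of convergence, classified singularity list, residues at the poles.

Radius of convergence at 0: 6/11.
At 5/12 - (1/60)*sqrt(9265): a pole of order 1; residue 11300795/5067972 - (145446719/9390952116)*sqrt(9265).
At 6/11: a pole of order 2; residue -11300795/2533986.
At 5/12 + (1/60)*sqrt(9265): a pole of order 1; residue 11300795/5067972 + (145446719/9390952116)*sqrt(9265).

Denominator factor (α**2 - 5*α/6 - 12/5): discriminant 1853/180, real irrational roots 5/12 + (1/60)*sqrt(9265) and 5/12 - (1/60)*sqrt(9265); poles of order 1, moduli 5/12 + (1/60)*sqrt(9265) and -5/12 + (1/60)*sqrt(9265).
Denominator factor (α - 6/11)^2: pole of order 2 at 6/11, modulus 6/11.
The radius of convergence is the smallest modulus among the singular points: 6/11.
The factor α**2 - 5*α/6 - 12/5 splits as (α - a)(α - a') with a = 5/12 - (1/60)*sqrt(9265), a' = 5/12 + (1/60)*sqrt(9265). At the order-1 pole a set g(α) = (α - a)*f(α) = [(19*α**2/12 + 9*α + 4/3)/(α - 6/11)**2] / (α - a').
Simple pole: residue = g(a) at a = 5/12 - (1/60)*sqrt(9265), which is 11300795/5067972 - (145446719/9390952116)*sqrt(9265).
At the order-2 pole 6/11 set g(α) = (α - (6/11))^2*f(α) = (19*α**2/12 + 9*α + 4/3)/(α**2 - 5*α/6 - 12/5).
Order-2 pole: residue = g'(a); g'(6/11) = -11300795/2533986, so the residue is -11300795/2533986.
The factor α**2 - 5*α/6 - 12/5 splits as (α - a)(α - a') with a = 5/12 + (1/60)*sqrt(9265), a' = 5/12 - (1/60)*sqrt(9265). At the order-1 pole a set g(α) = (α - a)*f(α) = [(19*α**2/12 + 9*α + 4/3)/(α - 6/11)**2] / (α - a').
Simple pole: residue = g(a) at a = 5/12 + (1/60)*sqrt(9265), which is 11300795/5067972 + (145446719/9390952116)*sqrt(9265).
List the singular points by increasing real part (a conjugate pair: the negative imaginary part first).


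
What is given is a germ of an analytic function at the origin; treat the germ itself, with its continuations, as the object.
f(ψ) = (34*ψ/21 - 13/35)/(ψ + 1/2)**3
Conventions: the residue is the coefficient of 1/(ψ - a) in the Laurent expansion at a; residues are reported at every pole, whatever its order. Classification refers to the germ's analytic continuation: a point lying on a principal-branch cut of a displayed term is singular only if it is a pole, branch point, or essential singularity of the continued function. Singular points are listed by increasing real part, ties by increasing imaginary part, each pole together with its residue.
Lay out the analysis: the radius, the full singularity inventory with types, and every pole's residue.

Radius of convergence at 0: 1/2.
At -1/2: a pole of order 3; residue 0.

Denominator factor (ψ + 1/2)^3: pole of order 3 at -1/2, modulus 1/2.
The radius of convergence is the smallest modulus among the singular points: 1/2.
At the order-3 pole -1/2 set g(ψ) = (ψ - (-1/2))^3*f(ψ) = 34*ψ/21 - 13/35.
Order-3 pole: residue = g''(a)/2; g''(-1/2) = 0, so the residue is 0.


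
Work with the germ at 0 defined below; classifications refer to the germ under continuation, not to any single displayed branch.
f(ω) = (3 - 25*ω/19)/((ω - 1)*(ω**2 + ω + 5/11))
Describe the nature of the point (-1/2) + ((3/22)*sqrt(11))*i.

The point is a pole of order 1.

The denominator factor ω**2 + ω + 5/11 vanishes at (-1/2) + ((3/22)*sqrt(11))*i and appears to the power 1; the numerator there equals (139/38) - ((75/418)*sqrt(11))*i, nonzero, and no other factor vanishes.
Hence a pole whose order is the multiplicity, 1.


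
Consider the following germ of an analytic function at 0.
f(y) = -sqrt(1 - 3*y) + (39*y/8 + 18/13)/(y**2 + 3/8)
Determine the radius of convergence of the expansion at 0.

Denominator factor (y**2 + 3/8): discriminant -3/2, complex-conjugate roots ((1/4)*sqrt(6))*i and -((1/4)*sqrt(6))*i; poles of order 1, moduli (1/4)*sqrt(6) and (1/4)*sqrt(6).
Branch term (-1)*sqrt(1 - y/(1/3)): its argument vanishes at y = 1/3, a square-root branch point, modulus 1/3.
The radius of convergence is the smallest modulus among the singular points: 1/3.

The radius of convergence is 1/3.


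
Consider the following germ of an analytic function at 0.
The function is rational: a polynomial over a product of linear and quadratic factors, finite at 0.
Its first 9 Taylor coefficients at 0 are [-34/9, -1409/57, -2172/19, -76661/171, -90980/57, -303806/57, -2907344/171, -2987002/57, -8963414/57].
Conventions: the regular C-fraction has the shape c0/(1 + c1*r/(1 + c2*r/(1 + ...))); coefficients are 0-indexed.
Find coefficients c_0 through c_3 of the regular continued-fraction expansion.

The regular C-fraction coefficients are [-34/9, -4227/646, 1746507/910214, -12506184674/7382485089].

Taylor coefficients (read off): a_0 = -34/9, a_1 = -1409/57, a_2 = -2172/19, a_3 = -76661/171.
c0 = a_0 = -34/9. Peel one level at a time: if S = 1 + c*r/S' with S'(0) = 1, then c is the r-coefficient of S and S' = c*r/(S - 1).
S_1 = c0/f = 1 + (-4227/646)*r + (5239521/417316)*r^2 + ...; c1 = -4227/646.
S_2 = c1*r/(S_1 - 1) = 1 + (1746507/910214)*r + (19359419/5955843)*r^2 + ...; c2 = 1746507/910214.
S_3 = c2*r/(S_2 - 1) = 1 + (-12506184674/7382485089)*r + ...; c3 = -12506184674/7382485089.
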